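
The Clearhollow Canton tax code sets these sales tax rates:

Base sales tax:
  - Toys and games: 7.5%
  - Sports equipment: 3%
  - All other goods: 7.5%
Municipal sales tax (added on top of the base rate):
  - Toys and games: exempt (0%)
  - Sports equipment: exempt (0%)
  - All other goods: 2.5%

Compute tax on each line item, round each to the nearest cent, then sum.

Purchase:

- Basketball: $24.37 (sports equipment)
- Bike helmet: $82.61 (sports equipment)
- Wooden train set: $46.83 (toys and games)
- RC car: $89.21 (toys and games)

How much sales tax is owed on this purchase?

Basketball $24.37: sports equipment → 3% + 0% municipal = 3% → $0.73
Bike helmet $82.61: sports equipment → 3% + 0% municipal = 3% → $2.48
Wooden train set $46.83: toys and games → 7.5% + 0% municipal = 7.5% → $3.51
RC car $89.21: toys and games → 7.5% + 0% municipal = 7.5% → $6.69
Total tax = $0.73 + $2.48 + $3.51 + $6.69 = $13.41

$13.41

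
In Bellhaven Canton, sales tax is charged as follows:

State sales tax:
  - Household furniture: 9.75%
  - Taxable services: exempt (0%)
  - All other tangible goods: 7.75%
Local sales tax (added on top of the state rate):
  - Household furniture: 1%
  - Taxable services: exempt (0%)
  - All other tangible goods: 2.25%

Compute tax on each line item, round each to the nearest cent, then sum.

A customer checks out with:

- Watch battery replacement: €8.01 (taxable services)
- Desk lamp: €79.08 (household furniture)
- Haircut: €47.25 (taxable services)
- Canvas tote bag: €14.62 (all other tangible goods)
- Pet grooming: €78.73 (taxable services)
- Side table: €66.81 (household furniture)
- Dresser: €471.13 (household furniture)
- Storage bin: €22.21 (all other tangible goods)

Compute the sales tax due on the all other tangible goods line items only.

€3.68

Canvas tote bag €14.62: all other tangible goods → 7.75% + 2.25% local = 10% → €1.46
Storage bin €22.21: all other tangible goods → 7.75% + 2.25% local = 10% → €2.22
Tax on all other tangible goods = €1.46 + €2.22 = €3.68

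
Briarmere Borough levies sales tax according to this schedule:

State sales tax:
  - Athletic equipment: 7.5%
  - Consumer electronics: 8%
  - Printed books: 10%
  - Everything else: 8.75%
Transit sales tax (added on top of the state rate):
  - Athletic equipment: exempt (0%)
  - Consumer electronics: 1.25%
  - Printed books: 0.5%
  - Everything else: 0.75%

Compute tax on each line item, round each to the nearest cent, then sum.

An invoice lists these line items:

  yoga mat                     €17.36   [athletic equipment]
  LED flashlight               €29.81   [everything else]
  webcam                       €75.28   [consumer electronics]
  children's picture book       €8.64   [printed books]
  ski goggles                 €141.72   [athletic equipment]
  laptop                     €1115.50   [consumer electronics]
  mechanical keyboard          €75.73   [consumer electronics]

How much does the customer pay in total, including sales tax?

€1596.86

Yoga mat €17.36: athletic equipment → 7.5% + 0% transit = 7.5% → €1.30
LED flashlight €29.81: everything else → 8.75% + 0.75% transit = 9.5% → €2.83
Webcam €75.28: consumer electronics → 8% + 1.25% transit = 9.25% → €6.96
Children's picture book €8.64: printed books → 10% + 0.5% transit = 10.5% → €0.91
Ski goggles €141.72: athletic equipment → 7.5% + 0% transit = 7.5% → €10.63
Laptop €1115.50: consumer electronics → 8% + 1.25% transit = 9.25% → €103.18
Mechanical keyboard €75.73: consumer electronics → 8% + 1.25% transit = 9.25% → €7.01
Subtotal = €1464.04; tax = €132.82; total due = €1596.86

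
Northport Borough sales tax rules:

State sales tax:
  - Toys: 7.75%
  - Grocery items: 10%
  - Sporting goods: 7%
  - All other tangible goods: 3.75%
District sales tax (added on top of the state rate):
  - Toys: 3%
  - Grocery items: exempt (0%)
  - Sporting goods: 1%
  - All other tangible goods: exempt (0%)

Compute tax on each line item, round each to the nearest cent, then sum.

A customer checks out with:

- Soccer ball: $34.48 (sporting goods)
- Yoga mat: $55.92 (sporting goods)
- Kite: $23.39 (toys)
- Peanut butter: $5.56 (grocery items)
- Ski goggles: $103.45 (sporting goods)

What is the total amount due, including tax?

$241.38

Soccer ball $34.48: sporting goods → 7% + 1% district = 8% → $2.76
Yoga mat $55.92: sporting goods → 7% + 1% district = 8% → $4.47
Kite $23.39: toys → 7.75% + 3% district = 10.75% → $2.51
Peanut butter $5.56: grocery items → 10% + 0% district = 10% → $0.56
Ski goggles $103.45: sporting goods → 7% + 1% district = 8% → $8.28
Subtotal = $222.80; tax = $18.58; total due = $241.38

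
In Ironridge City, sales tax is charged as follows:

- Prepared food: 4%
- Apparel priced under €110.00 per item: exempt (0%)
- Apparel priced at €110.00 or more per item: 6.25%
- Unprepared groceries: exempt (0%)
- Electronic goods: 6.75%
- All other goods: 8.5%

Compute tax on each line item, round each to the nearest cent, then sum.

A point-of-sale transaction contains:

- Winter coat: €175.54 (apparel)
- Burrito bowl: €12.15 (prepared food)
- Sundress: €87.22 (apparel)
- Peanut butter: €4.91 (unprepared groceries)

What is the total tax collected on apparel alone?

Winter coat €175.54: apparel, €110.00 or more → 6.25% → €10.97
Sundress €87.22: apparel, under €110.00 → 0% → €0.00
Tax on apparel = €10.97 + €0.00 = €10.97

€10.97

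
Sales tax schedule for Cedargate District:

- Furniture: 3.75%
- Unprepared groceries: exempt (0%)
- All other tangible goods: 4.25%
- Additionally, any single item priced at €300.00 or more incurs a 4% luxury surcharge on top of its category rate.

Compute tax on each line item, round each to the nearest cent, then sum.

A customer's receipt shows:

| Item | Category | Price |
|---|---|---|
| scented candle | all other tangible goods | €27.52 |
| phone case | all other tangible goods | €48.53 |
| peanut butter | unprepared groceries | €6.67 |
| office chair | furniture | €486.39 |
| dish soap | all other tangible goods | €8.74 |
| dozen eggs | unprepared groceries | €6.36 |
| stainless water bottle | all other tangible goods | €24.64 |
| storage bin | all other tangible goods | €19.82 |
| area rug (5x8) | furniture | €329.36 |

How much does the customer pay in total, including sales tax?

€1026.75

Scented candle €27.52: all other tangible goods → 4.25% → €1.17
Phone case €48.53: all other tangible goods → 4.25% → €2.06
Peanut butter €6.67: unprepared groceries → 0% → €0.00
Office chair €486.39: furniture → 3.75% + 4% surcharge = 7.75% → €37.70
Dish soap €8.74: all other tangible goods → 4.25% → €0.37
Dozen eggs €6.36: unprepared groceries → 0% → €0.00
Stainless water bottle €24.64: all other tangible goods → 4.25% → €1.05
Storage bin €19.82: all other tangible goods → 4.25% → €0.84
Area rug (5x8) €329.36: furniture → 3.75% + 4% surcharge = 7.75% → €25.53
Subtotal = €958.03; tax = €68.72; total due = €1026.75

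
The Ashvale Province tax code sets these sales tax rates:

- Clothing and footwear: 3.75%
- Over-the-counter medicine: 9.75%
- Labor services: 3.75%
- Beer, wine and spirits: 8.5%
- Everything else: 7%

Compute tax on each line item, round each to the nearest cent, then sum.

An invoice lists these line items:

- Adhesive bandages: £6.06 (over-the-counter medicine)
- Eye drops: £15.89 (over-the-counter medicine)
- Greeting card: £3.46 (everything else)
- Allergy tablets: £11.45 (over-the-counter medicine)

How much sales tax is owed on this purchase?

Adhesive bandages £6.06: over-the-counter medicine → 9.75% → £0.59
Eye drops £15.89: over-the-counter medicine → 9.75% → £1.55
Greeting card £3.46: everything else → 7% → £0.24
Allergy tablets £11.45: over-the-counter medicine → 9.75% → £1.12
Total tax = £0.59 + £1.55 + £0.24 + £1.12 = £3.50

£3.50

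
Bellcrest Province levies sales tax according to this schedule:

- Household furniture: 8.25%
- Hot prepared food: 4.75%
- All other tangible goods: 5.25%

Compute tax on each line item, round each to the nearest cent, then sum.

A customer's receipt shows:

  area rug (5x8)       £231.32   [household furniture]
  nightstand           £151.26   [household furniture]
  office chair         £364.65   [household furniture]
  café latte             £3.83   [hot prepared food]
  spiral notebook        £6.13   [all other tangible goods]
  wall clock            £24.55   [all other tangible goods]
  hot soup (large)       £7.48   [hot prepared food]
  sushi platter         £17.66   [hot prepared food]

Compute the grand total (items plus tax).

Area rug (5x8) £231.32: household furniture → 8.25% → £19.08
Nightstand £151.26: household furniture → 8.25% → £12.48
Office chair £364.65: household furniture → 8.25% → £30.08
Café latte £3.83: hot prepared food → 4.75% → £0.18
Spiral notebook £6.13: all other tangible goods → 5.25% → £0.32
Wall clock £24.55: all other tangible goods → 5.25% → £1.29
Hot soup (large) £7.48: hot prepared food → 4.75% → £0.36
Sushi platter £17.66: hot prepared food → 4.75% → £0.84
Subtotal = £806.88; tax = £64.63; total due = £871.51

£871.51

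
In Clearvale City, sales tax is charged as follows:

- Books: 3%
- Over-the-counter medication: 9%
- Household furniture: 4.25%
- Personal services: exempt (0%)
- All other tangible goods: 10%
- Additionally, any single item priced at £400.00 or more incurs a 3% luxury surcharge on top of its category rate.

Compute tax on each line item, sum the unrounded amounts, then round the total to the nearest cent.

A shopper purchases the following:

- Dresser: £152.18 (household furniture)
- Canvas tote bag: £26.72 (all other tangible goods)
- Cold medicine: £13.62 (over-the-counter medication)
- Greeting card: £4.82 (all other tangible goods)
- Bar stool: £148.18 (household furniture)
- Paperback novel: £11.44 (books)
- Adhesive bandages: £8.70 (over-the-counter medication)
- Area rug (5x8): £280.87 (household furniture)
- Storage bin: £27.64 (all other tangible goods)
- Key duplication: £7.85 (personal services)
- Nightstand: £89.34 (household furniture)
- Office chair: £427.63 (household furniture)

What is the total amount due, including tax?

Dresser £152.18: household furniture → 4.25% → £6.46765
Canvas tote bag £26.72: all other tangible goods → 10% → £2.672
Cold medicine £13.62: over-the-counter medication → 9% → £1.2258
Greeting card £4.82: all other tangible goods → 10% → £0.482
Bar stool £148.18: household furniture → 4.25% → £6.29765
Paperback novel £11.44: books → 3% → £0.3432
Adhesive bandages £8.70: over-the-counter medication → 9% → £0.783
Area rug (5x8) £280.87: household furniture → 4.25% → £11.936975
Storage bin £27.64: all other tangible goods → 10% → £2.764
Key duplication £7.85: personal services → 0% → £0.00
Nightstand £89.34: household furniture → 4.25% → £3.79695
Office chair £427.63: household furniture → 4.25% + 3% surcharge = 7.25% → £31.003175
Subtotal = £1198.99; unrounded tax = £67.7724 → £67.77; total due = £1266.76

£1266.76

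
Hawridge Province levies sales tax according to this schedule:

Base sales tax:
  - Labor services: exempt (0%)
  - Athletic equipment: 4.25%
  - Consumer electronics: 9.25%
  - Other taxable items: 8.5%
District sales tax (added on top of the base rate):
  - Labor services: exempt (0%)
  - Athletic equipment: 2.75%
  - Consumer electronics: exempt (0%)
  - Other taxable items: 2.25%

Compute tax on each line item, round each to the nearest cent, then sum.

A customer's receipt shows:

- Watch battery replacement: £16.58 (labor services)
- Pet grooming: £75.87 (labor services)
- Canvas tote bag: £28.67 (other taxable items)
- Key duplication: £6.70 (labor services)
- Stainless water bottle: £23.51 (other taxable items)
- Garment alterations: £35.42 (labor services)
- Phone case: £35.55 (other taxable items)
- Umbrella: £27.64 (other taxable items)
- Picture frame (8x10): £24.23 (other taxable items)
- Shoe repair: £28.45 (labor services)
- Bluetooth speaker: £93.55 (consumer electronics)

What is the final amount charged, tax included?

£419.82

Watch battery replacement £16.58: labor services → 0% + 0% district = 0% → £0.00
Pet grooming £75.87: labor services → 0% + 0% district = 0% → £0.00
Canvas tote bag £28.67: other taxable items → 8.5% + 2.25% district = 10.75% → £3.08
Key duplication £6.70: labor services → 0% + 0% district = 0% → £0.00
Stainless water bottle £23.51: other taxable items → 8.5% + 2.25% district = 10.75% → £2.53
Garment alterations £35.42: labor services → 0% + 0% district = 0% → £0.00
Phone case £35.55: other taxable items → 8.5% + 2.25% district = 10.75% → £3.82
Umbrella £27.64: other taxable items → 8.5% + 2.25% district = 10.75% → £2.97
Picture frame (8x10) £24.23: other taxable items → 8.5% + 2.25% district = 10.75% → £2.60
Shoe repair £28.45: labor services → 0% + 0% district = 0% → £0.00
Bluetooth speaker £93.55: consumer electronics → 9.25% + 0% district = 9.25% → £8.65
Subtotal = £396.17; tax = £23.65; total due = £419.82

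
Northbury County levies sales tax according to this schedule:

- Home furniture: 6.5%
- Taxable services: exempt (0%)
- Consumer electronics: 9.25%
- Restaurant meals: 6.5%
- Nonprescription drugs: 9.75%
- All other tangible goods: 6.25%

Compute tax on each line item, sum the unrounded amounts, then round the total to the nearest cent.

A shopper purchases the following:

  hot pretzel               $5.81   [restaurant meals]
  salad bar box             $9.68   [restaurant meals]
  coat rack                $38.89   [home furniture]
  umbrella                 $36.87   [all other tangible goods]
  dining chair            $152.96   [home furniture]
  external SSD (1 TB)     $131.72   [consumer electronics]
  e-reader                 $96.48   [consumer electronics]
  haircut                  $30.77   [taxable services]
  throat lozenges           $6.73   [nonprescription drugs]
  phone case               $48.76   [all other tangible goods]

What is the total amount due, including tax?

$599.26

Hot pretzel $5.81: restaurant meals → 6.5% → $0.37765
Salad bar box $9.68: restaurant meals → 6.5% → $0.6292
Coat rack $38.89: home furniture → 6.5% → $2.52785
Umbrella $36.87: all other tangible goods → 6.25% → $2.304375
Dining chair $152.96: home furniture → 6.5% → $9.9424
External SSD (1 TB) $131.72: consumer electronics → 9.25% → $12.1841
E-reader $96.48: consumer electronics → 9.25% → $8.9244
Haircut $30.77: taxable services → 0% → $0.00
Throat lozenges $6.73: nonprescription drugs → 9.75% → $0.656175
Phone case $48.76: all other tangible goods → 6.25% → $3.0475
Subtotal = $558.67; unrounded tax = $40.59365 → $40.59; total due = $599.26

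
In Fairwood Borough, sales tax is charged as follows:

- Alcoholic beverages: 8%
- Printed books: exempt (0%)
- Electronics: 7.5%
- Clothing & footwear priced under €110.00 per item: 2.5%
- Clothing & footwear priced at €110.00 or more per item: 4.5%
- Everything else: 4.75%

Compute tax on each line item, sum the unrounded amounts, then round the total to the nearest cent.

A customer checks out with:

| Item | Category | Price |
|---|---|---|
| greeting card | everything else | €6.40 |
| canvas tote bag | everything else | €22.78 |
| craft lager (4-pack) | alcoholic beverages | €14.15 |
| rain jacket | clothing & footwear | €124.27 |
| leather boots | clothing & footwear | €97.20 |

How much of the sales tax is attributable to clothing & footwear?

€8.02

Rain jacket €124.27: clothing & footwear, €110.00 or more → 4.5% → €5.59215
Leather boots €97.20: clothing & footwear, under €110.00 → 2.5% → €2.43
Tax on clothing & footwear: unrounded sum = €8.02215 → €8.02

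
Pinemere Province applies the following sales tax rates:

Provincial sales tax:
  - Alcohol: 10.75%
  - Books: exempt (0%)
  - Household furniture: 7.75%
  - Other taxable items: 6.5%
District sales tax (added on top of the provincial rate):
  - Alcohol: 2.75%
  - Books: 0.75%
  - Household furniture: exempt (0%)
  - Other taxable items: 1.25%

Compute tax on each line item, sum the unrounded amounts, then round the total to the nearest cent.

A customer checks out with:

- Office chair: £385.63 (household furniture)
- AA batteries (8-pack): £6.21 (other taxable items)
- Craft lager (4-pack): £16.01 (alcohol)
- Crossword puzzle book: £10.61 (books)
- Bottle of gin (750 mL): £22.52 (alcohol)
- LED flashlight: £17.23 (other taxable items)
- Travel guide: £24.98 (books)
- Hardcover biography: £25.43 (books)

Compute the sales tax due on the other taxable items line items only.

£1.82

AA batteries (8-pack) £6.21: other taxable items → 6.5% + 1.25% district = 7.75% → £0.481275
LED flashlight £17.23: other taxable items → 6.5% + 1.25% district = 7.75% → £1.335325
Tax on other taxable items: unrounded sum = £1.8166 → £1.82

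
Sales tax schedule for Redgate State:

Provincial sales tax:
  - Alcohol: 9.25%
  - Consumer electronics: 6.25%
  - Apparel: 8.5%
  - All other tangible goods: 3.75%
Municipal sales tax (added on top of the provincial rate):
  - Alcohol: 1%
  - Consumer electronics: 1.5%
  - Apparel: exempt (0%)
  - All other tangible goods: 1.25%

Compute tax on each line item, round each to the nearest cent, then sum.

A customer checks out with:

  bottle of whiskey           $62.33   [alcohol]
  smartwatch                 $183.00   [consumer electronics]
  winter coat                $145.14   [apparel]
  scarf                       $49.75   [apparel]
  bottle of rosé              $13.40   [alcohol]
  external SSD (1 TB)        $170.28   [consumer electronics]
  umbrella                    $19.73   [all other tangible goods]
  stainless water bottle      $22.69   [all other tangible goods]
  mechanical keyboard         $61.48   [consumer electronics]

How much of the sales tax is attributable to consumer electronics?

Smartwatch $183.00: consumer electronics → 6.25% + 1.5% municipal = 7.75% → $14.18
External SSD (1 TB) $170.28: consumer electronics → 6.25% + 1.5% municipal = 7.75% → $13.20
Mechanical keyboard $61.48: consumer electronics → 6.25% + 1.5% municipal = 7.75% → $4.76
Tax on consumer electronics = $14.18 + $13.20 + $4.76 = $32.14

$32.14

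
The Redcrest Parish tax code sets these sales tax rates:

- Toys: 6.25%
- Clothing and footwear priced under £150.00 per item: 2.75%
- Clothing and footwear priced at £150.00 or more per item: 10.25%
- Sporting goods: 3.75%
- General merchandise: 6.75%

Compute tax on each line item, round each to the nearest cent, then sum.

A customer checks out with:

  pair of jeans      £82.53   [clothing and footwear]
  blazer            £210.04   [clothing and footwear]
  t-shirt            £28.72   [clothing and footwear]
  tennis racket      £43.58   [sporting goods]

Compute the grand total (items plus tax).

£391.09

Pair of jeans £82.53: clothing and footwear, under £150.00 → 2.75% → £2.27
Blazer £210.04: clothing and footwear, £150.00 or more → 10.25% → £21.53
T-shirt £28.72: clothing and footwear, under £150.00 → 2.75% → £0.79
Tennis racket £43.58: sporting goods → 3.75% → £1.63
Subtotal = £364.87; tax = £26.22; total due = £391.09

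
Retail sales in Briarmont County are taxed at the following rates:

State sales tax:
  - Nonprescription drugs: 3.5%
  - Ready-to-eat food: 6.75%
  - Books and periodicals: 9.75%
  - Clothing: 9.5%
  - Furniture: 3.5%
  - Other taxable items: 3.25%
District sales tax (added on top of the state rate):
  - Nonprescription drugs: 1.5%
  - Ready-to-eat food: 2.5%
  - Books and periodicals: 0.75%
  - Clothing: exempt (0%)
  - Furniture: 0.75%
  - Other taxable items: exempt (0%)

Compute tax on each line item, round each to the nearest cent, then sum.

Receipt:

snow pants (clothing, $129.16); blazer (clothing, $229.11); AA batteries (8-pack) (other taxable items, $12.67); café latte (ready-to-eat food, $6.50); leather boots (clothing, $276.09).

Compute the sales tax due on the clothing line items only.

$60.27

Snow pants $129.16: clothing → 9.5% + 0% district = 9.5% → $12.27
Blazer $229.11: clothing → 9.5% + 0% district = 9.5% → $21.77
Leather boots $276.09: clothing → 9.5% + 0% district = 9.5% → $26.23
Tax on clothing = $12.27 + $21.77 + $26.23 = $60.27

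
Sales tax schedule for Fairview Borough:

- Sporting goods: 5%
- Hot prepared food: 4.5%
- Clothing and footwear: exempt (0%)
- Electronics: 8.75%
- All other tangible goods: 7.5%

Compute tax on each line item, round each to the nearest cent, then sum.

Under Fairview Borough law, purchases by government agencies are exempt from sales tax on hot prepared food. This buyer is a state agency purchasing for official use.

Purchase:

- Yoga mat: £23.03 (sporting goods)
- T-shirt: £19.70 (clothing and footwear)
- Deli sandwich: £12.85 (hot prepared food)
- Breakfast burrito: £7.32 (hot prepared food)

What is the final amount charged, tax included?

Yoga mat £23.03: sporting goods → 5% → £1.15
T-shirt £19.70: clothing and footwear → 0% → £0.00
Deli sandwich £12.85: hot prepared food, buyer-exempt → 0% → £0.00
Breakfast burrito £7.32: hot prepared food, buyer-exempt → 0% → £0.00
Subtotal = £62.90; tax = £1.15; total due = £64.05

£64.05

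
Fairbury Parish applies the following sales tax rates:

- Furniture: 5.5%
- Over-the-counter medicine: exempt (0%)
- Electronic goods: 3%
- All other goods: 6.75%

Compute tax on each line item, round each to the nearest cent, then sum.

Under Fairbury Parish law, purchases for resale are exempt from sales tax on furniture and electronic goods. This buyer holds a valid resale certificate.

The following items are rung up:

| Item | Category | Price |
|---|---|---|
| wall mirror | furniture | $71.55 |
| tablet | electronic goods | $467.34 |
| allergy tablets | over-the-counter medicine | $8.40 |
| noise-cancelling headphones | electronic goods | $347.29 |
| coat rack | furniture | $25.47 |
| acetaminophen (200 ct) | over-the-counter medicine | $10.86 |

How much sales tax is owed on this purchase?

Wall mirror $71.55: furniture, buyer-exempt → 0% → $0.00
Tablet $467.34: electronic goods, buyer-exempt → 0% → $0.00
Allergy tablets $8.40: over-the-counter medicine → 0% → $0.00
Noise-cancelling headphones $347.29: electronic goods, buyer-exempt → 0% → $0.00
Coat rack $25.47: furniture, buyer-exempt → 0% → $0.00
Acetaminophen (200 ct) $10.86: over-the-counter medicine → 0% → $0.00
Total tax = $0.00

$0.00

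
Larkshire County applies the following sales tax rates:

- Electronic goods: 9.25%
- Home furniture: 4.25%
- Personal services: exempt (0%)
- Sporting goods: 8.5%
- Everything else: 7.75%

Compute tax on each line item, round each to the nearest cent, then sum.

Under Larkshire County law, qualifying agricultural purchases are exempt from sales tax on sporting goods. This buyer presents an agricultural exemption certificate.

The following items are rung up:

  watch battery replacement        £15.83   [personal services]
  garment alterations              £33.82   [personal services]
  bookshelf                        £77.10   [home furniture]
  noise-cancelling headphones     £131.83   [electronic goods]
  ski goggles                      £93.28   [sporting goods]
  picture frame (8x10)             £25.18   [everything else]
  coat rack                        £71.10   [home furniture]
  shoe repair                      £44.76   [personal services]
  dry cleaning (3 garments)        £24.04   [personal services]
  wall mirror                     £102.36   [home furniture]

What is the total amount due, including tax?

£644.09

Watch battery replacement £15.83: personal services → 0% → £0.00
Garment alterations £33.82: personal services → 0% → £0.00
Bookshelf £77.10: home furniture → 4.25% → £3.28
Noise-cancelling headphones £131.83: electronic goods → 9.25% → £12.19
Ski goggles £93.28: sporting goods, buyer-exempt → 0% → £0.00
Picture frame (8x10) £25.18: everything else → 7.75% → £1.95
Coat rack £71.10: home furniture → 4.25% → £3.02
Shoe repair £44.76: personal services → 0% → £0.00
Dry cleaning (3 garments) £24.04: personal services → 0% → £0.00
Wall mirror £102.36: home furniture → 4.25% → £4.35
Subtotal = £619.30; tax = £24.79; total due = £644.09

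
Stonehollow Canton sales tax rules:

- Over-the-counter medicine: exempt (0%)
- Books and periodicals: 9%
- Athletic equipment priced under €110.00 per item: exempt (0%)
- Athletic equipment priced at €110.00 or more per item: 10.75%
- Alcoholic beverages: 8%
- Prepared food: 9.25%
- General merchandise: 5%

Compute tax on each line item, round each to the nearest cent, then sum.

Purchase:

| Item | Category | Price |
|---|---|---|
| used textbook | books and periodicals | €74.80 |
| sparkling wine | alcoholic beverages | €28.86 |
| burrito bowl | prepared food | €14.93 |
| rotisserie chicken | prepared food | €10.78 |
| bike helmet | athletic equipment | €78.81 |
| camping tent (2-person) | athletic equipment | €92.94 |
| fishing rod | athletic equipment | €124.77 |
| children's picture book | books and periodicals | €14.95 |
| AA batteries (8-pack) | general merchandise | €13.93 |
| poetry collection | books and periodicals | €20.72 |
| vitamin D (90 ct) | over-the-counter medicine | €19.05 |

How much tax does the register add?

Used textbook €74.80: books and periodicals → 9% → €6.73
Sparkling wine €28.86: alcoholic beverages → 8% → €2.31
Burrito bowl €14.93: prepared food → 9.25% → €1.38
Rotisserie chicken €10.78: prepared food → 9.25% → €1.00
Bike helmet €78.81: athletic equipment, under €110.00 → 0% → €0.00
Camping tent (2-person) €92.94: athletic equipment, under €110.00 → 0% → €0.00
Fishing rod €124.77: athletic equipment, €110.00 or more → 10.75% → €13.41
Children's picture book €14.95: books and periodicals → 9% → €1.35
AA batteries (8-pack) €13.93: general merchandise → 5% → €0.70
Poetry collection €20.72: books and periodicals → 9% → €1.86
Vitamin D (90 ct) €19.05: over-the-counter medicine → 0% → €0.00
Total tax = €6.73 + €2.31 + €1.38 + €1.00 + €13.41 + €1.35 + €0.70 + €1.86 = €28.74

€28.74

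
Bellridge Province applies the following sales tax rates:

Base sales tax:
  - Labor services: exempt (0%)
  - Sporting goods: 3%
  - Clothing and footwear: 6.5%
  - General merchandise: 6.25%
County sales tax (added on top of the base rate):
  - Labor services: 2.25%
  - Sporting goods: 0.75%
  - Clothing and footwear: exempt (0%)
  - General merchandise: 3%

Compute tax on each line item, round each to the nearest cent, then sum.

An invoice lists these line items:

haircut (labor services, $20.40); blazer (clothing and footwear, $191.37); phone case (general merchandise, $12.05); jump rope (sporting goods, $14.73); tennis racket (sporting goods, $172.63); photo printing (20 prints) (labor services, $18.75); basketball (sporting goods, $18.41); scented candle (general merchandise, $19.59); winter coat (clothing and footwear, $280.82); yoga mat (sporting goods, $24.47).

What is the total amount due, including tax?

$816.34

Haircut $20.40: labor services → 0% + 2.25% county = 2.25% → $0.46
Blazer $191.37: clothing and footwear → 6.5% + 0% county = 6.5% → $12.44
Phone case $12.05: general merchandise → 6.25% + 3% county = 9.25% → $1.11
Jump rope $14.73: sporting goods → 3% + 0.75% county = 3.75% → $0.55
Tennis racket $172.63: sporting goods → 3% + 0.75% county = 3.75% → $6.47
Photo printing (20 prints) $18.75: labor services → 0% + 2.25% county = 2.25% → $0.42
Basketball $18.41: sporting goods → 3% + 0.75% county = 3.75% → $0.69
Scented candle $19.59: general merchandise → 6.25% + 3% county = 9.25% → $1.81
Winter coat $280.82: clothing and footwear → 6.5% + 0% county = 6.5% → $18.25
Yoga mat $24.47: sporting goods → 3% + 0.75% county = 3.75% → $0.92
Subtotal = $773.22; tax = $43.12; total due = $816.34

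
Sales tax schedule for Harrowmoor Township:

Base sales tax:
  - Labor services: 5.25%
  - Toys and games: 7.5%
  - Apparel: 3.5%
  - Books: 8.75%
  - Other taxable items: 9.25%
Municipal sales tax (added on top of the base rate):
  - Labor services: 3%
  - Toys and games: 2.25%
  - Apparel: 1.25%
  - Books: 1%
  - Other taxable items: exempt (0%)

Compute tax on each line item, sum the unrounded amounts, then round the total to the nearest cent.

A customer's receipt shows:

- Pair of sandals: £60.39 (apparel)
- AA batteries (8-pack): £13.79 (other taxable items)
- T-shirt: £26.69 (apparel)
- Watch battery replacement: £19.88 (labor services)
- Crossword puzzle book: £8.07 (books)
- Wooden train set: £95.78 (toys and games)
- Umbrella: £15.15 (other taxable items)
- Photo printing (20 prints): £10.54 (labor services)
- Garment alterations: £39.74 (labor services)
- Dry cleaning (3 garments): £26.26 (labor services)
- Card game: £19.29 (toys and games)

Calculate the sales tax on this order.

Pair of sandals £60.39: apparel → 3.5% + 1.25% municipal = 4.75% → £2.868525
AA batteries (8-pack) £13.79: other taxable items → 9.25% + 0% municipal = 9.25% → £1.275575
T-shirt £26.69: apparel → 3.5% + 1.25% municipal = 4.75% → £1.267775
Watch battery replacement £19.88: labor services → 5.25% + 3% municipal = 8.25% → £1.6401
Crossword puzzle book £8.07: books → 8.75% + 1% municipal = 9.75% → £0.786825
Wooden train set £95.78: toys and games → 7.5% + 2.25% municipal = 9.75% → £9.33855
Umbrella £15.15: other taxable items → 9.25% + 0% municipal = 9.25% → £1.401375
Photo printing (20 prints) £10.54: labor services → 5.25% + 3% municipal = 8.25% → £0.86955
Garment alterations £39.74: labor services → 5.25% + 3% municipal = 8.25% → £3.27855
Dry cleaning (3 garments) £26.26: labor services → 5.25% + 3% municipal = 8.25% → £2.16645
Card game £19.29: toys and games → 7.5% + 2.25% municipal = 9.75% → £1.880775
Unrounded tax sum = £26.77405 → £26.77

£26.77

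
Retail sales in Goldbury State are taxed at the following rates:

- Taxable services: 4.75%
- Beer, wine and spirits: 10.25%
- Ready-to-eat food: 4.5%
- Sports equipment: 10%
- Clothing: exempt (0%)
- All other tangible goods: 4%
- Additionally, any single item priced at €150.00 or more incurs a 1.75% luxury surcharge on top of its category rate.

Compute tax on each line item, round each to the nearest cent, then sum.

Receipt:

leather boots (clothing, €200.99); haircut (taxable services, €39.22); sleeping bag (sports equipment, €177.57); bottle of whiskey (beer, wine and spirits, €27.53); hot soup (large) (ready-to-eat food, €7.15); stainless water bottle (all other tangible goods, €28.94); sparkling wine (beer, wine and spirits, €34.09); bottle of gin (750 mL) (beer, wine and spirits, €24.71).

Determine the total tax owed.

€36.56

Leather boots €200.99: clothing → 0% + 1.75% surcharge = 1.75% → €3.52
Haircut €39.22: taxable services → 4.75% → €1.86
Sleeping bag €177.57: sports equipment → 10% + 1.75% surcharge = 11.75% → €20.86
Bottle of whiskey €27.53: beer, wine and spirits → 10.25% → €2.82
Hot soup (large) €7.15: ready-to-eat food → 4.5% → €0.32
Stainless water bottle €28.94: all other tangible goods → 4% → €1.16
Sparkling wine €34.09: beer, wine and spirits → 10.25% → €3.49
Bottle of gin (750 mL) €24.71: beer, wine and spirits → 10.25% → €2.53
Total tax = €3.52 + €1.86 + €20.86 + €2.82 + €0.32 + €1.16 + €3.49 + €2.53 = €36.56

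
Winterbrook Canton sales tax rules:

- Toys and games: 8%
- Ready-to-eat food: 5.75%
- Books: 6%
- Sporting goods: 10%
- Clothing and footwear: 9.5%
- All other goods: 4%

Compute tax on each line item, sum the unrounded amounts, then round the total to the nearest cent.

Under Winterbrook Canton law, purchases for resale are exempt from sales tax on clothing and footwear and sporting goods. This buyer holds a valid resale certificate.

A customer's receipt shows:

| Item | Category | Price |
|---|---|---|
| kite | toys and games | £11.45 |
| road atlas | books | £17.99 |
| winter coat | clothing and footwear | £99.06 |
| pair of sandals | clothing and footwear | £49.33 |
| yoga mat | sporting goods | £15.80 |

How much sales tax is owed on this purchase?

£2.00

Kite £11.45: toys and games → 8% → £0.916
Road atlas £17.99: books → 6% → £1.0794
Winter coat £99.06: clothing and footwear, buyer-exempt → 0% → £0.00
Pair of sandals £49.33: clothing and footwear, buyer-exempt → 0% → £0.00
Yoga mat £15.80: sporting goods, buyer-exempt → 0% → £0.00
Unrounded tax sum = £1.9954 → £2.00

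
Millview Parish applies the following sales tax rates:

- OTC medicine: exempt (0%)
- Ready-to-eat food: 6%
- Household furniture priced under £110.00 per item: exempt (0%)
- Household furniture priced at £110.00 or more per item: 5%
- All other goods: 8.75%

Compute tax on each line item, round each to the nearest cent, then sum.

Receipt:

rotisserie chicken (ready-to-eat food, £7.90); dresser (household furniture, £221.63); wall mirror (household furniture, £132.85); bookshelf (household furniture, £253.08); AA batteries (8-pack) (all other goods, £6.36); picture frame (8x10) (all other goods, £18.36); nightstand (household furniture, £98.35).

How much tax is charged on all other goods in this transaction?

AA batteries (8-pack) £6.36: all other goods → 8.75% → £0.56
Picture frame (8x10) £18.36: all other goods → 8.75% → £1.61
Tax on all other goods = £0.56 + £1.61 = £2.17

£2.17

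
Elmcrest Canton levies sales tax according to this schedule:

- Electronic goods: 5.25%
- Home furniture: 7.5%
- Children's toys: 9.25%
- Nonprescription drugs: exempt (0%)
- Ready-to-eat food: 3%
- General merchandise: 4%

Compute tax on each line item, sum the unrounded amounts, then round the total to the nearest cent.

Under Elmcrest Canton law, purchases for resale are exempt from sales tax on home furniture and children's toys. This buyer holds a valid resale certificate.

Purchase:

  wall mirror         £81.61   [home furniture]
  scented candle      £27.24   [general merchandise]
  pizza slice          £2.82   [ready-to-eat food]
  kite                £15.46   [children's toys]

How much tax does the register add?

£1.17

Wall mirror £81.61: home furniture, buyer-exempt → 0% → £0.00
Scented candle £27.24: general merchandise → 4% → £1.0896
Pizza slice £2.82: ready-to-eat food → 3% → £0.0846
Kite £15.46: children's toys, buyer-exempt → 0% → £0.00
Unrounded tax sum = £1.1742 → £1.17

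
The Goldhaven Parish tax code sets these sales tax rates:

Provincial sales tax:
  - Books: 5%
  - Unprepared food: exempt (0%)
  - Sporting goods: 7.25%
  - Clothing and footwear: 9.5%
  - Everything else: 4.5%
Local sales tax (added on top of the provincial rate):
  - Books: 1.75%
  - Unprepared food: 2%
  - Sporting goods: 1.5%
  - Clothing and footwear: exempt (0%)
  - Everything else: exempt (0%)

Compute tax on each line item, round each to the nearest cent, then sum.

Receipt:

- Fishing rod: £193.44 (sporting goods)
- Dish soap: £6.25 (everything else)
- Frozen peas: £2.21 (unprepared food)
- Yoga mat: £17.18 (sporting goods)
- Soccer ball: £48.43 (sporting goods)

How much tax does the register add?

Fishing rod £193.44: sporting goods → 7.25% + 1.5% local = 8.75% → £16.93
Dish soap £6.25: everything else → 4.5% + 0% local = 4.5% → £0.28
Frozen peas £2.21: unprepared food → 0% + 2% local = 2% → £0.04
Yoga mat £17.18: sporting goods → 7.25% + 1.5% local = 8.75% → £1.50
Soccer ball £48.43: sporting goods → 7.25% + 1.5% local = 8.75% → £4.24
Total tax = £16.93 + £0.28 + £0.04 + £1.50 + £4.24 = £22.99

£22.99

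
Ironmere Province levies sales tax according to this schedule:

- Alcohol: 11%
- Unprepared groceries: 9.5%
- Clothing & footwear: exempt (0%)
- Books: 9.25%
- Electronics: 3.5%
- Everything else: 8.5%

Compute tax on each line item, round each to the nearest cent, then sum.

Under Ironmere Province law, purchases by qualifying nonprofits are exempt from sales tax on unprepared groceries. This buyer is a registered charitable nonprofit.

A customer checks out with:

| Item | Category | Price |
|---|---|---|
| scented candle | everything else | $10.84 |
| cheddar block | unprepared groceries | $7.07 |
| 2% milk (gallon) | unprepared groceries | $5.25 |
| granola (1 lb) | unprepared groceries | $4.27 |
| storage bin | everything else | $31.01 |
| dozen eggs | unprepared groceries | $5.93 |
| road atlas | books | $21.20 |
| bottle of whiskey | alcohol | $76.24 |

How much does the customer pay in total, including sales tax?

$175.72

Scented candle $10.84: everything else → 8.5% → $0.92
Cheddar block $7.07: unprepared groceries, buyer-exempt → 0% → $0.00
2% milk (gallon) $5.25: unprepared groceries, buyer-exempt → 0% → $0.00
Granola (1 lb) $4.27: unprepared groceries, buyer-exempt → 0% → $0.00
Storage bin $31.01: everything else → 8.5% → $2.64
Dozen eggs $5.93: unprepared groceries, buyer-exempt → 0% → $0.00
Road atlas $21.20: books → 9.25% → $1.96
Bottle of whiskey $76.24: alcohol → 11% → $8.39
Subtotal = $161.81; tax = $13.91; total due = $175.72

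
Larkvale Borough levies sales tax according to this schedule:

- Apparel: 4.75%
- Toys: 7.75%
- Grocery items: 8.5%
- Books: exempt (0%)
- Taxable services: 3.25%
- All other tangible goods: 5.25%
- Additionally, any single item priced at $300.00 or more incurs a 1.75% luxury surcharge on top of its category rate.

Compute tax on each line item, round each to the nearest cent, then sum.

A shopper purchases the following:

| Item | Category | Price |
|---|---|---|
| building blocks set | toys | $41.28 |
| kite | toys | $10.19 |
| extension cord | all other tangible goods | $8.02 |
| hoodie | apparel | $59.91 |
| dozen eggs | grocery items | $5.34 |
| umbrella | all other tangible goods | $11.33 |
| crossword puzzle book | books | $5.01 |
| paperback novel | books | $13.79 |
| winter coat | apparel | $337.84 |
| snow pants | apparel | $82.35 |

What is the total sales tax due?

$34.17

Building blocks set $41.28: toys → 7.75% → $3.20
Kite $10.19: toys → 7.75% → $0.79
Extension cord $8.02: all other tangible goods → 5.25% → $0.42
Hoodie $59.91: apparel → 4.75% → $2.85
Dozen eggs $5.34: grocery items → 8.5% → $0.45
Umbrella $11.33: all other tangible goods → 5.25% → $0.59
Crossword puzzle book $5.01: books → 0% → $0.00
Paperback novel $13.79: books → 0% → $0.00
Winter coat $337.84: apparel → 4.75% + 1.75% surcharge = 6.5% → $21.96
Snow pants $82.35: apparel → 4.75% → $3.91
Total tax = $3.20 + $0.79 + $0.42 + $2.85 + $0.45 + $0.59 + $21.96 + $3.91 = $34.17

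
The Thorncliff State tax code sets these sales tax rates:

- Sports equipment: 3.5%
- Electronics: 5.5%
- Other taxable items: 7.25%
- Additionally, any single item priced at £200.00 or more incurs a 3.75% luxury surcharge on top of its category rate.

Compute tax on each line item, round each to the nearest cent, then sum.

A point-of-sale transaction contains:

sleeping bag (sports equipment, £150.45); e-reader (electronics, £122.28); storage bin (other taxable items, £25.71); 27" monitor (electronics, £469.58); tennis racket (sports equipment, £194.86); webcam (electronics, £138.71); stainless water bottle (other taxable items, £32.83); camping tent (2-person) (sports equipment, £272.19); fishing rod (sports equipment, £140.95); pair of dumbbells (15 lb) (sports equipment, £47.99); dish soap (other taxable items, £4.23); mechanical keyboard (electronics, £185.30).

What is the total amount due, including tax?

£1896.05

Sleeping bag £150.45: sports equipment → 3.5% → £5.27
E-reader £122.28: electronics → 5.5% → £6.73
Storage bin £25.71: other taxable items → 7.25% → £1.86
27" monitor £469.58: electronics → 5.5% + 3.75% surcharge = 9.25% → £43.44
Tennis racket £194.86: sports equipment → 3.5% → £6.82
Webcam £138.71: electronics → 5.5% → £7.63
Stainless water bottle £32.83: other taxable items → 7.25% → £2.38
Camping tent (2-person) £272.19: sports equipment → 3.5% + 3.75% surcharge = 7.25% → £19.73
Fishing rod £140.95: sports equipment → 3.5% → £4.93
Pair of dumbbells (15 lb) £47.99: sports equipment → 3.5% → £1.68
Dish soap £4.23: other taxable items → 7.25% → £0.31
Mechanical keyboard £185.30: electronics → 5.5% → £10.19
Subtotal = £1785.08; tax = £110.97; total due = £1896.05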